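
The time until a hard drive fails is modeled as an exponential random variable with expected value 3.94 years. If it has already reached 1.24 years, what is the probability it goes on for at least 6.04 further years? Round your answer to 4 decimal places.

The rate is λ = 1/3.94 = 0.253807 per year.
By the memoryless property, P(X > 1.24+6.04 | X > 1.24) = P(X > 6.04).
P(X > 6.04) = e^(−1.533) ≈ 0.2159.

0.2159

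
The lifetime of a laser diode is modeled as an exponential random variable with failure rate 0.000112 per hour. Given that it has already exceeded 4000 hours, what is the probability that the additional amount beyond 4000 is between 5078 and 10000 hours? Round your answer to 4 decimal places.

0.2400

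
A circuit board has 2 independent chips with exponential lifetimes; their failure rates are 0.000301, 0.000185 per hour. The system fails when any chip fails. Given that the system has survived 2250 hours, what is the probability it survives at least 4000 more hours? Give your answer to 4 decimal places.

0.1431

Time to first failure ~ Exp(Σλ) with Σλ = 0.000486.
By memorylessness, P(T > 2250+4000 | T > 2250) = P(T > 4000) = e^(−0.000486·4000) ≈ 0.1431.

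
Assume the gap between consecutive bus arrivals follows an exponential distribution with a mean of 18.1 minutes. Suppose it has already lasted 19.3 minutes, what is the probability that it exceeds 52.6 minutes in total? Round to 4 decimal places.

The rate is λ = 1/18.1 = 0.0552486 per minute.
By the memoryless property, P(X > 19.3+33.3 | X > 19.3) = P(X > 33.3).
P(X > 33.3) = e^(−1.8398) ≈ 0.1589.

0.1589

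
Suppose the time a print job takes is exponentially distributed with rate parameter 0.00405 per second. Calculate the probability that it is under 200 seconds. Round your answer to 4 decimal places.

0.5551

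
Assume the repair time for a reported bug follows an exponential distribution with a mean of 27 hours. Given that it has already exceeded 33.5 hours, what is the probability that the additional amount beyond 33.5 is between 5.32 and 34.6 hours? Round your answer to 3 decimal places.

0.544

The rate is λ = 1/27 = 0.037037 per hour.
Memoryless: the residual past 33.5 is again Exp(λ).
P(5.32 < residual < 34.6) = e^(−λ·5.32) − e^(−λ·34.6) = 0.82116 − 0.27763 ≈ 0.544.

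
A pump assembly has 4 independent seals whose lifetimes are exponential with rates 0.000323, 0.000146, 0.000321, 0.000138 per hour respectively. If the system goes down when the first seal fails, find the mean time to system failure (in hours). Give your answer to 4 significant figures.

The time to first failure is exponential with rate Σλ = 0.000323 + 0.000146 + 0.000321 + 0.000138 = 0.000928.
E[min] = 1/Σλ = 1/0.000928 = 1077.59 hours.

1078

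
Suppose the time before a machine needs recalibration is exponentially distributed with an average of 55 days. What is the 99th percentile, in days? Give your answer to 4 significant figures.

253.3

The rate is λ = 1/55 = 0.0181818 per day.
Set 1 − e^(−λt) = 0.99, so t = −ln(0.01)/λ = 4.6052/0.0181818 ≈ 253.284 days.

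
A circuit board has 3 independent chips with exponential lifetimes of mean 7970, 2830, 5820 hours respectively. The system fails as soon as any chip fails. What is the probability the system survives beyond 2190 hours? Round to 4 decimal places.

0.2405

The first failure time is exponential with rate Σλ_i = 1/7970 + 1/2830 + 1/5820 = 0.000650649 per hour.
P(min > 2190) = e^(−0.000650649·2190) = e^(−1.4249) ≈ 0.2405.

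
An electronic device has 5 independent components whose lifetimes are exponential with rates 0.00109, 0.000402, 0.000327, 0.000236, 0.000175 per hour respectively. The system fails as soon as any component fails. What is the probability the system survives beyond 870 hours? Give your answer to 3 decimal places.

0.144

The time to first failure is exponential with rate Σλ = 0.00109 + 0.000402 + 0.000327 + 0.000236 + 0.000175 = 0.00223.
P(min > 870) = e^(−0.00223·870) = e^(−1.9401) ≈ 0.144.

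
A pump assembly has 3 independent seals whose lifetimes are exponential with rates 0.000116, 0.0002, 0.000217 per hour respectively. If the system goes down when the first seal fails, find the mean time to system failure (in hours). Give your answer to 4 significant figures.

The time to first failure is exponential with rate Σλ = 0.000116 + 0.0002 + 0.000217 = 0.000533.
E[min] = 1/Σλ = 1/0.000533 = 1876.17 hours.

1876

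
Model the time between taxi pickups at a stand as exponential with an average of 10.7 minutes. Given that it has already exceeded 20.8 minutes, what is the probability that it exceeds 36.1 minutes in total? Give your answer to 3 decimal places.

The rate is λ = 1/10.7 = 0.0934579 per minute.
By the memoryless property, P(X > 20.8+15.3 | X > 20.8) = P(X > 15.3).
P(X > 15.3) = e^(−1.4299) ≈ 0.239.

0.239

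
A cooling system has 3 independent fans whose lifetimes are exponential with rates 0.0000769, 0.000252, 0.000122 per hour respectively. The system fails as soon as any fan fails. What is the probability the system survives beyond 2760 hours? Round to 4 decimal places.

0.2881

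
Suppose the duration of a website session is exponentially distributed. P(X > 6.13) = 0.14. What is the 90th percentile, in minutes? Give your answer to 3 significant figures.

7.18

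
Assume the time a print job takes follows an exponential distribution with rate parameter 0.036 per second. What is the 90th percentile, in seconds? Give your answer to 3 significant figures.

64.0

Set 1 − e^(−λt) = 0.9, so t = −ln(0.1)/λ = 2.3026/0.036 ≈ 63.9607 seconds.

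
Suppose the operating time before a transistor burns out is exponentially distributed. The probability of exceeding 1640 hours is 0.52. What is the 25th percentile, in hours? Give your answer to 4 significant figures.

e^(−λ·1640) = 0.52 ⇒ λ = −ln(0.52)/1640 = 0.000398736.
25th percentile: 1 − e^(−λt) = 0.25, t = −ln(0.75)/λ = 721.486 hours.

721.5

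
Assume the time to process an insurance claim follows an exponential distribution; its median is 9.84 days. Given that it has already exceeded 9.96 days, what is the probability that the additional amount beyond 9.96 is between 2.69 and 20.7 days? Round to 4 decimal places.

0.5947

For an exponential, median = ln(2)/λ, so λ = ln 2 / 9.84 = 0.0704418 per day.
Memoryless: the residual past 9.96 is again Exp(λ).
P(2.69 < residual < 20.7) = e^(−λ·2.69) − e^(−λ·20.7) = 0.82738 − 0.23267 ≈ 0.5947.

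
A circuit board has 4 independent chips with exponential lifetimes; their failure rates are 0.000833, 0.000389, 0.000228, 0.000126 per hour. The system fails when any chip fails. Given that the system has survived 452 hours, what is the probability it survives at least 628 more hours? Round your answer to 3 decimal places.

0.372

Time to first failure ~ Exp(Σλ) with Σλ = 0.001576.
By memorylessness, P(T > 452+628 | T > 452) = P(T > 628) = e^(−0.001576·628) ≈ 0.372.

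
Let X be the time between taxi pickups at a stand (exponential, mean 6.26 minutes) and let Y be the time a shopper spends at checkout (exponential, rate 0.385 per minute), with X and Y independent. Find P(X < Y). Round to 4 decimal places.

0.2932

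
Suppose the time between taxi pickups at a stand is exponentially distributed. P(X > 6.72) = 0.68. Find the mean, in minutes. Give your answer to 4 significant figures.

17.42

e^(−λ·6.72) = 0.68 ⇒ λ = −ln(0.68)/6.72 = 0.0573903.
Mean = 1/λ = 17.4246 minutes.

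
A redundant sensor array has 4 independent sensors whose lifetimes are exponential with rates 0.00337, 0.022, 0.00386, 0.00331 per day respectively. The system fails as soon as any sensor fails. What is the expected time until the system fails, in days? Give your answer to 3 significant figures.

The time to first failure is exponential with rate Σλ = 0.00337 + 0.022 + 0.00386 + 0.00331 = 0.03254.
E[min] = 1/Σλ = 1/0.03254 = 30.7314 days.

30.7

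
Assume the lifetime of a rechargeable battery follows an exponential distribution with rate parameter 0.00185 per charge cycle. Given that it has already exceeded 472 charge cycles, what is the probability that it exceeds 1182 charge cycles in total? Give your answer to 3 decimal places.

0.269

By the memoryless property, P(X > 472+710 | X > 472) = P(X > 710).
P(X > 710) = e^(−1.3135) ≈ 0.269.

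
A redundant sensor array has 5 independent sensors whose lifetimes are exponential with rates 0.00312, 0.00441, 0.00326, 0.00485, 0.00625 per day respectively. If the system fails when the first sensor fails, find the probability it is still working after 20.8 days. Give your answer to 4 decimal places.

0.6343

The time to first failure is exponential with rate Σλ = 0.00312 + 0.00441 + 0.00326 + 0.00485 + 0.00625 = 0.02189.
P(min > 20.8) = e^(−0.02189·20.8) = e^(−0.45531) ≈ 0.6343.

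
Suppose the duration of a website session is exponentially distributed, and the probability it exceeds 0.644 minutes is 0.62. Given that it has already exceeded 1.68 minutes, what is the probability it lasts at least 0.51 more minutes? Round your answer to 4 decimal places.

0.6848

From e^(−λ·0.644) = 0.62, λ = −ln(0.62)/0.644 = 0.742292.
Memoryless: P(X > 1.68+0.51 | X > 1.68) = P(X > 0.51) = e^(−0.742292·0.51) ≈ 0.6848.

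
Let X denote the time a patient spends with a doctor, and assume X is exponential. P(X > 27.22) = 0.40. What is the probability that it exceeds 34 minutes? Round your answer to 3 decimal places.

e^(−λ·27.22) = 0.40 ⇒ λ = −ln(0.40)/27.22 = 0.0336624.
P(X > 34) = e^(−0.0336624·34) = e^(−1.1445) ≈ 0.318.

0.318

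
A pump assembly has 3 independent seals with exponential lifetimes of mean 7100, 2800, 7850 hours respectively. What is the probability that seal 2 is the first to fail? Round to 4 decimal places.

Rates: λ_i = 1/mean_i → 0.000140845, 0.000357143, 0.000127389; Σλ = 0.000625376.
P(seal 2 first) = λ_2/Σλ = 0.000357143/0.000625376 ≈ 0.5711.

0.5711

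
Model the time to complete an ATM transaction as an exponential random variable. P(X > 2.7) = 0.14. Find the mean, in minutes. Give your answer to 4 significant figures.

1.373

e^(−λ·2.7) = 0.14 ⇒ λ = −ln(0.14)/2.7 = 0.72819.
Mean = 1/λ = 1.37327 minutes.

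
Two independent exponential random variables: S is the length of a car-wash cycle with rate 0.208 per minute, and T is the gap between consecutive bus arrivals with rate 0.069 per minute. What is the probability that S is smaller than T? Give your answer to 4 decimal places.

λ_1 = 0.208, λ_2 = 0.069.
For independent exponentials, P(S < T) = λ_1/(λ_1+λ_2) = 0.208/0.277 ≈ 0.7509.

0.7509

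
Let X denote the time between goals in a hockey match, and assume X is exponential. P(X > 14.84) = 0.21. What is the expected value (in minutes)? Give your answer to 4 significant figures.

9.509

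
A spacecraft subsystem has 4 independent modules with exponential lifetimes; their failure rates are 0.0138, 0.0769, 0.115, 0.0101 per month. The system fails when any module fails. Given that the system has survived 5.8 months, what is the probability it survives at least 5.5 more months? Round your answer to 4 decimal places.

0.3052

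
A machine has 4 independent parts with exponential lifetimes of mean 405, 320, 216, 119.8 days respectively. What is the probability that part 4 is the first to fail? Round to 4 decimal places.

0.4495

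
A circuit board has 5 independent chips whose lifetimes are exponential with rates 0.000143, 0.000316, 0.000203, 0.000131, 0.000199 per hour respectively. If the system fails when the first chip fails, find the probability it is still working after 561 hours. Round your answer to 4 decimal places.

0.5732

The time to first failure is exponential with rate Σλ = 0.000143 + 0.000316 + 0.000203 + 0.000131 + 0.000199 = 0.000992.
P(min > 561) = e^(−0.000992·561) = e^(−0.55651) ≈ 0.5732.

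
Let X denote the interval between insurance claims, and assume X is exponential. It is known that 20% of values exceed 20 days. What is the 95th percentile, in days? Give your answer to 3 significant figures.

e^(−λ·20) = 0.20 ⇒ λ = −ln(0.20)/20 = 0.0804719.
95th percentile: 1 − e^(−λt) = 0.95, t = −ln(0.05)/λ = 37.2271 days.

37.2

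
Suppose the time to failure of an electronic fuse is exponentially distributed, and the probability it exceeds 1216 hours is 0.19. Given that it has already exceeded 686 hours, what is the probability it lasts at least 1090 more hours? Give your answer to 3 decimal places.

0.226

From e^(−λ·1216) = 0.19, λ = −ln(0.19)/1216 = 0.00136573.
Memoryless: P(X > 686+1090 | X > 686) = P(X > 1090) = e^(−0.00136573·1090) ≈ 0.226.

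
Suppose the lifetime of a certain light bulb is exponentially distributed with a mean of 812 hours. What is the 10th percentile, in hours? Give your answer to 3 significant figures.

The rate is λ = 1/812 = 0.00123153 per hour.
Set 1 − e^(−λt) = 0.1, so t = −ln(0.9)/λ = 0.10536/0.00123153 ≈ 85.5527 hours.

85.6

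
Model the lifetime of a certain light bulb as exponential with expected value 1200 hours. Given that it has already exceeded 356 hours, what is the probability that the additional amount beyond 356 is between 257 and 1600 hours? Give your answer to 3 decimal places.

0.544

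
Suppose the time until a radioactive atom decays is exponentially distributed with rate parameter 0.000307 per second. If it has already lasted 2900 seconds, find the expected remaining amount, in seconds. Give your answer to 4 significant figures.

3257

By memorylessness, the remaining amount past any threshold is again Exp(λ) with mean 1/λ = 3257.33 seconds.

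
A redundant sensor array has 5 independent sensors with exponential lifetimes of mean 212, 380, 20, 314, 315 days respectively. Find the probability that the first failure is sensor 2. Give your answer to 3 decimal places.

Rates: λ_i = 1/mean_i → 0.00471698, 0.00263158, 0.05, 0.00318471, 0.0031746; Σλ = 0.0637079.
P(sensor 2 first) = λ_2/Σλ = 0.00263158/0.0637079 ≈ 0.041.

0.041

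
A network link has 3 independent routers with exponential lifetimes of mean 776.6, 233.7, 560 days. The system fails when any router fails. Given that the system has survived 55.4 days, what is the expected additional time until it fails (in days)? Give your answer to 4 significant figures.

136.0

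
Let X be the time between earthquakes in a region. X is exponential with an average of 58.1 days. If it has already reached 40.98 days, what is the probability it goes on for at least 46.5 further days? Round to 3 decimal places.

The rate is λ = 1/58.1 = 0.0172117 per day.
By the memoryless property, P(X > 40.98+46.5 | X > 40.98) = P(X > 46.5).
P(X > 46.5) = e^(−0.80034) ≈ 0.449.

0.449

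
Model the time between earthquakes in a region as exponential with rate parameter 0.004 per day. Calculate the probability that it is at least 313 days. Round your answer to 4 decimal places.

0.2859

P(X > 313) = e^(−λ·313) = e^(−1.252) ≈ 0.2859.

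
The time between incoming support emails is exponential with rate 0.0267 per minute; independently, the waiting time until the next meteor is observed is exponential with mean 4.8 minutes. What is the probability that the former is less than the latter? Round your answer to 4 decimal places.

0.1136

λ_1 = 0.0267, λ_2 = 1/4.8 = 0.208333.
For independent exponentials, P(the former < the latter) = λ_1/(λ_1+λ_2) = 0.0267/0.235033 ≈ 0.1136.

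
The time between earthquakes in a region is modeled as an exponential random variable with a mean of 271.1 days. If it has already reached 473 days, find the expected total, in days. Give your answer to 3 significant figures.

The rate is λ = 1/271.1 = 0.00368868 per day.
By memorylessness, E[X | X > 473] = 473 + 1/λ = 473 + 271.1 = 744.1 days.

744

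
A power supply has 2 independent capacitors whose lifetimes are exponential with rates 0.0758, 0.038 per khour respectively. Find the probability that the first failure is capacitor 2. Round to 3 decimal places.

The time to first failure is exponential with rate Σλ = 0.0758 + 0.038 = 0.1138.
P(capacitor 2 first) = λ_2/Σλ = 0.038/0.1138 ≈ 0.334.

0.334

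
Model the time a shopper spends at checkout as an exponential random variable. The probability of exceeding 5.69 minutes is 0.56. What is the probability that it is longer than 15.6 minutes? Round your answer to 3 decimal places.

e^(−λ·5.69) = 0.56 ⇒ λ = −ln(0.56)/5.69 = 0.101901.
P(X > 15.6) = e^(−0.101901·15.6) = e^(−1.5897) ≈ 0.204.

0.204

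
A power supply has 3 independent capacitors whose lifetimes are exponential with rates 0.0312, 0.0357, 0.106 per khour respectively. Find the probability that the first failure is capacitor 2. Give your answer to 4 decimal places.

0.2065

The time to first failure is exponential with rate Σλ = 0.0312 + 0.0357 + 0.106 = 0.1729.
P(capacitor 2 first) = λ_2/Σλ = 0.0357/0.1729 ≈ 0.2065.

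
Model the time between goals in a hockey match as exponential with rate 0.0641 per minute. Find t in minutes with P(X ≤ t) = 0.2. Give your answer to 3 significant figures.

3.48

Set 1 − e^(−λt) = 0.2, so t = −ln(0.8)/λ = 0.22314/0.0641 ≈ 3.48118 minutes.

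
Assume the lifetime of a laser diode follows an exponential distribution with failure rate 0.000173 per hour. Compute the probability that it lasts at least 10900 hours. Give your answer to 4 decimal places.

P(X > 10900) = e^(−λ·10900) = e^(−1.8857) ≈ 0.1517.

0.1517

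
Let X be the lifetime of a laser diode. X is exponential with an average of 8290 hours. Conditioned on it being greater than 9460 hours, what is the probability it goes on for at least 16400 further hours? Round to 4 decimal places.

0.1383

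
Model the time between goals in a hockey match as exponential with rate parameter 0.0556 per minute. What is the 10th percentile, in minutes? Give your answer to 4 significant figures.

1.895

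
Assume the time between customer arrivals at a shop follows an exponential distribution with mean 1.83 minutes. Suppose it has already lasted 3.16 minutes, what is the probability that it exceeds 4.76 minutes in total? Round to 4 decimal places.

0.4171

The rate is λ = 1/1.83 = 0.546448 per minute.
By the memoryless property, P(X > 3.16+1.6 | X > 3.16) = P(X > 1.6).
P(X > 1.6) = e^(−0.87432) ≈ 0.4171.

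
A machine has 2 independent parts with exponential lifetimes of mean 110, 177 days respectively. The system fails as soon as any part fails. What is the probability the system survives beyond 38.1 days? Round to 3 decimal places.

0.570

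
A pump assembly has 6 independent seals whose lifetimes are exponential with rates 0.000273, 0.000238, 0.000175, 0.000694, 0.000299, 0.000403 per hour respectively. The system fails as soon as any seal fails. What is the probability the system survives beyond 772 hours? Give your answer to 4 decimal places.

The time to first failure is exponential with rate Σλ = 0.000273 + 0.000238 + 0.000175 + 0.000694 + 0.000299 + 0.000403 = 0.002082.
P(min > 772) = e^(−0.002082·772) = e^(−1.6073) ≈ 0.2004.

0.2004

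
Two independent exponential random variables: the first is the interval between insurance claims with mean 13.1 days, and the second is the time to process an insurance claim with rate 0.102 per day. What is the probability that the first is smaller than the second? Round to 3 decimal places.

0.428

λ_1 = 1/13.1 = 0.0763359, λ_2 = 0.102.
For independent exponentials, P(the first < the second) = λ_1/(λ_1+λ_2) = 0.0763359/0.178336 ≈ 0.428.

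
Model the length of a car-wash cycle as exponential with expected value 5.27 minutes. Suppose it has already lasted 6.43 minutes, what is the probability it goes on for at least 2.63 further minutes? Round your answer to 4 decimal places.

0.6071

The rate is λ = 1/5.27 = 0.189753 per minute.
P(X > s+t | X > s) = e^(−λ(s+t))/e^(−λs) = e^(−λt), independent of s = 6.43.
P(X > 2.63) = e^(−0.49905) ≈ 0.6071.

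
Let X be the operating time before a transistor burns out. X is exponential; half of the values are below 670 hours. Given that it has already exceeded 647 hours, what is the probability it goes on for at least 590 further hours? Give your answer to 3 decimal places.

For an exponential, median = ln(2)/λ, so λ = ln 2 / 670 = 0.00103455 per hour.
By the memoryless property, P(X > 647+590 | X > 647) = P(X > 590).
P(X > 590) = e^(−0.61038) ≈ 0.543.

0.543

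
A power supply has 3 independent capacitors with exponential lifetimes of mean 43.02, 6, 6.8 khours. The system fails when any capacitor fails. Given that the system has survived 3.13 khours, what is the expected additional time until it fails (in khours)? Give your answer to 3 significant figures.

First-failure rate Σλ = 1/43.02 + 1/6 + 1/6.8 = 0.33697.
By memorylessness the expected residual is 1/Σλ = 2.96762 khours, regardless of the 3.13 already elapsed.

2.97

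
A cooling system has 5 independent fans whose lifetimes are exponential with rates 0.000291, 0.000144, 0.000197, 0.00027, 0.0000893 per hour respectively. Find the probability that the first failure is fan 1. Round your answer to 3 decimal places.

The time to first failure is exponential with rate Σλ = 0.000291 + 0.000144 + 0.000197 + 0.00027 + 0.0000893 = 0.0009913.
P(fan 1 first) = λ_1/Σλ = 0.000291/0.0009913 ≈ 0.294.

0.294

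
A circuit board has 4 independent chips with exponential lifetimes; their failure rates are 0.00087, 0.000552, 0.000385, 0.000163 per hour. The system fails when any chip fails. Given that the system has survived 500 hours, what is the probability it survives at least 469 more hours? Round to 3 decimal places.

Time to first failure ~ Exp(Σλ) with Σλ = 0.00197.
By memorylessness, P(T > 500+469 | T > 500) = P(T > 469) = e^(−0.00197·469) ≈ 0.397.

0.397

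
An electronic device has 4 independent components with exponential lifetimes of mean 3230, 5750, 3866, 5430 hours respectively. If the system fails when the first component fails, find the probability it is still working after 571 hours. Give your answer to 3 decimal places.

0.589

The first failure time is exponential with rate Σλ_i = 1/3230 + 1/5750 + 1/3866 + 1/5430 = 0.000926338 per hour.
P(min > 571) = e^(−0.000926338·571) = e^(−0.52894) ≈ 0.589.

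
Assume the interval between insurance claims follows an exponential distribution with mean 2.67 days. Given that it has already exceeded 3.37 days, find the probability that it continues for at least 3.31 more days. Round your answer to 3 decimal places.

The rate is λ = 1/2.67 = 0.374532 per day.
By the memoryless property, P(X > 3.37+3.31 | X > 3.37) = P(X > 3.31).
P(X > 3.31) = e^(−1.2397) ≈ 0.289.

0.289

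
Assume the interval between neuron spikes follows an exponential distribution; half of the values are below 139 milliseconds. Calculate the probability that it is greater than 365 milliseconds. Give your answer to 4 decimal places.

0.1620

For an exponential, median = ln(2)/λ, so λ = ln 2 / 139 = 0.00498667 per millisecond.
P(X > 365) = e^(−λ·365) = e^(−1.8201) ≈ 0.1620.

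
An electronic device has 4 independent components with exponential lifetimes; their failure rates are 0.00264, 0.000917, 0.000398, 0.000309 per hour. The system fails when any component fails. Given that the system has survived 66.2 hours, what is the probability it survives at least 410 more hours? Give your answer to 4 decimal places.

Time to first failure ~ Exp(Σλ) with Σλ = 0.004264.
By memorylessness, P(T > 66.2+410 | T > 66.2) = P(T > 410) = e^(−0.004264·410) ≈ 0.1741.

0.1741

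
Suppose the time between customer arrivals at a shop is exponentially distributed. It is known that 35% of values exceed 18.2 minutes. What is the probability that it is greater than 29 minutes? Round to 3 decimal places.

0.188

e^(−λ·18.2) = 0.35 ⇒ λ = −ln(0.35)/18.2 = 0.0576825.
P(X > 29) = e^(−0.0576825·29) = e^(−1.6728) ≈ 0.188.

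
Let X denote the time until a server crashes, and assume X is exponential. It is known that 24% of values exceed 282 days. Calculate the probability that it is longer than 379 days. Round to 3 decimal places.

e^(−λ·282) = 0.24 ⇒ λ = −ln(0.24)/282 = 0.0050607.
P(X > 379) = e^(−0.0050607·379) = e^(−1.918) ≈ 0.147.

0.147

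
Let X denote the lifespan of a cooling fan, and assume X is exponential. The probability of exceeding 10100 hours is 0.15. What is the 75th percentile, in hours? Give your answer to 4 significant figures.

e^(−λ·10100) = 0.15 ⇒ λ = −ln(0.15)/10100 = 0.000187834.
75th percentile: 1 − e^(−λt) = 0.75, t = −ln(0.25)/λ = 7380.44 hours.

7380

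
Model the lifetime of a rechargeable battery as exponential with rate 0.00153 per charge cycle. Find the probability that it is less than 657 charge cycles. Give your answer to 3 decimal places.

0.634

P(X ≤ 657) = 1 − e^(−λ·657) = 1 − e^(−1.0052) ≈ 0.634.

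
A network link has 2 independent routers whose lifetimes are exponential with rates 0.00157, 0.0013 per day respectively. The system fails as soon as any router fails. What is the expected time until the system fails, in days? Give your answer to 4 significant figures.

348.4

The time to first failure is exponential with rate Σλ = 0.00157 + 0.0013 = 0.00287.
E[min] = 1/Σλ = 1/0.00287 = 348.432 days.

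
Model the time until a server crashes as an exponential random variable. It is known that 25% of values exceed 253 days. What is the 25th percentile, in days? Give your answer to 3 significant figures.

52.5

e^(−λ·253) = 0.25 ⇒ λ = −ln(0.25)/253 = 0.00547942.
25th percentile: 1 − e^(−λt) = 0.25, t = −ln(0.75)/λ = 52.5022 days.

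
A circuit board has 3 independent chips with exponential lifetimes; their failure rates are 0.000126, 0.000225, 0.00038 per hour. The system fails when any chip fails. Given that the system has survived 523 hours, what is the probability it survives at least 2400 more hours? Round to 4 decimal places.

0.1730

Time to first failure ~ Exp(Σλ) with Σλ = 0.000731.
By memorylessness, P(T > 523+2400 | T > 523) = P(T > 2400) = e^(−0.000731·2400) ≈ 0.1730.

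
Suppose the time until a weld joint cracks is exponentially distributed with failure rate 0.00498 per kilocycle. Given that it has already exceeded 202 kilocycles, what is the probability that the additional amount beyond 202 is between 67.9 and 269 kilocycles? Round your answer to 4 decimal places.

Memoryless: the residual past 202 is again Exp(λ).
P(67.9 < residual < 269) = e^(−λ·67.9) − e^(−λ·269) = 0.71309 − 0.26195 ≈ 0.4511.

0.4511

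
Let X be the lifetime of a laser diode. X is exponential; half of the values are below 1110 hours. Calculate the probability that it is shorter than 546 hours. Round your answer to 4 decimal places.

0.2889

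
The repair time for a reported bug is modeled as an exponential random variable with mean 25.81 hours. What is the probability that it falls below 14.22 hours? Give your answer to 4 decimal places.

The rate is λ = 1/25.81 = 0.0387447 per hour.
P(X ≤ 14.22) = 1 − e^(−λ·14.22) = 1 − e^(−0.55095) ≈ 0.4236.

0.4236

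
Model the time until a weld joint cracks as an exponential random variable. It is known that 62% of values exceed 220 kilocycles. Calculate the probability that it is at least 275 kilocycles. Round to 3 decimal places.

0.550

e^(−λ·220) = 0.62 ⇒ λ = −ln(0.62)/220 = 0.00217289.
P(X > 275) = e^(−0.00217289·275) = e^(−0.59754) ≈ 0.550.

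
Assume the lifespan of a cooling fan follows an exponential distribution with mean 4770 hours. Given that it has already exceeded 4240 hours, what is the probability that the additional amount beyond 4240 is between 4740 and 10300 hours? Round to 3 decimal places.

The rate is λ = 1/4770 = 0.000209644 per hour.
Memoryless: the residual past 4240 is again Exp(λ).
P(4740 < residual < 10300) = e^(−λ·4740) − e^(−λ·10300) = 0.37020 − 0.11540 ≈ 0.255.

0.255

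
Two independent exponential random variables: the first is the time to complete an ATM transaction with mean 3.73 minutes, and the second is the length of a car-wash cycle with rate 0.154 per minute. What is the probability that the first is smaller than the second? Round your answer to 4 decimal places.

0.6352

λ_1 = 1/3.73 = 0.268097, λ_2 = 0.154.
For independent exponentials, P(the first < the second) = λ_1/(λ_1+λ_2) = 0.268097/0.422097 ≈ 0.6352.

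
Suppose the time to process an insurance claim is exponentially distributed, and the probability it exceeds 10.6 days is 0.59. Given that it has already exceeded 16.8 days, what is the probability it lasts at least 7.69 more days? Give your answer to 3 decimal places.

0.682

From e^(−λ·10.6) = 0.59, λ = −ln(0.59)/10.6 = 0.0497767.
Memoryless: P(X > 16.8+7.69 | X > 16.8) = P(X > 7.69) = e^(−0.0497767·7.69) ≈ 0.682.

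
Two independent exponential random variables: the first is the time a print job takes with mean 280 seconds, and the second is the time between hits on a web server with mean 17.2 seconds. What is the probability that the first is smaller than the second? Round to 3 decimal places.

λ_1 = 1/280 = 0.00357143, λ_2 = 1/17.2 = 0.0581395.
For independent exponentials, P(the first < the second) = λ_1/(λ_1+λ_2) = 0.00357143/0.061711 ≈ 0.058.

0.058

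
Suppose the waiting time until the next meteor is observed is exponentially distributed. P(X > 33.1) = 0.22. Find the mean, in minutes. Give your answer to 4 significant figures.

21.86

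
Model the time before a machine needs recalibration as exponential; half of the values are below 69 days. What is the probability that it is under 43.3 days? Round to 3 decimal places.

0.353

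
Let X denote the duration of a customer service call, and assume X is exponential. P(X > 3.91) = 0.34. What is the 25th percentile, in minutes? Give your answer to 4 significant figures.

1.043

e^(−λ·3.91) = 0.34 ⇒ λ = −ln(0.34)/3.91 = 0.27591.
25th percentile: 1 − e^(−λt) = 0.25, t = −ln(0.75)/λ = 1.04266 minutes.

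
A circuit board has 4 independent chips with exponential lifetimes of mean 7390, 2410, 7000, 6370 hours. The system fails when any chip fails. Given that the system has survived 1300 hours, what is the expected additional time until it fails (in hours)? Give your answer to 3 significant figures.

1180

First-failure rate Σλ = 1/7390 + 1/2410 + 1/7000 + 1/6370 = 0.000850099.
By memorylessness the expected residual is 1/Σλ = 1176.33 hours, regardless of the 1300 already elapsed.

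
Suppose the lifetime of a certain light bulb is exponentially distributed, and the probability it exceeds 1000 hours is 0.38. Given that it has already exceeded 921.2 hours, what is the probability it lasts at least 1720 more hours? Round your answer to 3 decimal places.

0.189

From e^(−λ·1000) = 0.38, λ = −ln(0.38)/1000 = 0.000967584.
Memoryless: P(X > 921.2+1720 | X > 921.2) = P(X > 1720) = e^(−0.000967584·1720) ≈ 0.189.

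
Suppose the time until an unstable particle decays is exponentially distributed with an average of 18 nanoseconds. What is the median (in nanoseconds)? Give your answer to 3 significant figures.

12.5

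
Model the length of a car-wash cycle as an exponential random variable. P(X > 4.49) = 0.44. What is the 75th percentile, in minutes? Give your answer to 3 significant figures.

7.58

e^(−λ·4.49) = 0.44 ⇒ λ = −ln(0.44)/4.49 = 0.182846.
75th percentile: 1 − e^(−λt) = 0.75, t = −ln(0.25)/λ = 7.58174 minutes.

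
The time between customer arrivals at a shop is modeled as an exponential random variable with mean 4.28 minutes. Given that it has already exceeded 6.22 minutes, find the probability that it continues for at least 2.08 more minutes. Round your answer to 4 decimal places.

0.6151

The rate is λ = 1/4.28 = 0.233645 per minute.
P(X > s+t | X > s) = e^(−λ(s+t))/e^(−λs) = e^(−λt), independent of s = 6.22.
P(X > 2.08) = e^(−0.48598) ≈ 0.6151.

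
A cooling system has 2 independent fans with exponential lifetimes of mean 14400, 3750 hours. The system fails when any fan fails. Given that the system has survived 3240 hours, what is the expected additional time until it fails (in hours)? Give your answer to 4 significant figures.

2975

First-failure rate Σλ = 1/14400 + 1/3750 = 0.000336111.
By memorylessness the expected residual is 1/Σλ = 2975.21 hours, regardless of the 3240 already elapsed.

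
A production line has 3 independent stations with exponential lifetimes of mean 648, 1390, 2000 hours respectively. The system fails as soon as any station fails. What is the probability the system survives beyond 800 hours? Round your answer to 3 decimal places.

The first failure time is exponential with rate Σλ_i = 1/648 + 1/1390 + 1/2000 = 0.00276263 per hour.
P(min > 800) = e^(−0.00276263·800) = e^(−2.2101) ≈ 0.110.

0.110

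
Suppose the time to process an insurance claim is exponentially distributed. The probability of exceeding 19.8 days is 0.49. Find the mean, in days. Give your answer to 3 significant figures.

27.8

e^(−λ·19.8) = 0.49 ⇒ λ = −ln(0.49)/19.8 = 0.0360278.
Mean = 1/λ = 27.7564 days.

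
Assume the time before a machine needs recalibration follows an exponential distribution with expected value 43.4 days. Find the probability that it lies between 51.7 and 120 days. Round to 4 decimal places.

0.2409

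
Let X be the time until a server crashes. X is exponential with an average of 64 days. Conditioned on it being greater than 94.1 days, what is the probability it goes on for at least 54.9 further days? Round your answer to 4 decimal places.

0.4241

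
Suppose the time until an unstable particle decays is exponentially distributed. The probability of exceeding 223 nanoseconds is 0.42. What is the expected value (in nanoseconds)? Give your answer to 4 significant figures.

257.1

e^(−λ·223) = 0.42 ⇒ λ = −ln(0.42)/223 = 0.00389014.
Mean = 1/λ = 257.06 nanoseconds.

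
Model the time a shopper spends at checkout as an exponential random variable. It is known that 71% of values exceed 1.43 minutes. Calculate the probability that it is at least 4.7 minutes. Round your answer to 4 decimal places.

0.3244

e^(−λ·1.43) = 0.71 ⇒ λ = −ln(0.71)/1.43 = 0.239504.
P(X > 4.7) = e^(−0.239504·4.7) = e^(−1.1257) ≈ 0.3244.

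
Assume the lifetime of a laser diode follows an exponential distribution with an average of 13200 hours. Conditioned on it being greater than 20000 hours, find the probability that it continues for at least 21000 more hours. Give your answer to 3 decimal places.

The rate is λ = 1/13200 = 0.0000757576 per hour.
P(X > s+t | X > s) = e^(−λ(s+t))/e^(−λs) = e^(−λt), independent of s = 20000.
P(X > 21000) = e^(−1.5909) ≈ 0.204.

0.204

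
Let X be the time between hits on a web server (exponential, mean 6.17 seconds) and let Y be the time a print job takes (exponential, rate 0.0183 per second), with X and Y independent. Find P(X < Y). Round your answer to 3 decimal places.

0.899

λ_1 = 1/6.17 = 0.162075, λ_2 = 0.0183.
For independent exponentials, P(X < Y) = λ_1/(λ_1+λ_2) = 0.162075/0.180375 ≈ 0.899.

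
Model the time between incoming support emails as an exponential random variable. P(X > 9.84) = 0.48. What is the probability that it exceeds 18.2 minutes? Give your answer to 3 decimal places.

0.257

e^(−λ·9.84) = 0.48 ⇒ λ = −ln(0.48)/9.84 = 0.0745904.
P(X > 18.2) = e^(−0.0745904·18.2) = e^(−1.3575) ≈ 0.257.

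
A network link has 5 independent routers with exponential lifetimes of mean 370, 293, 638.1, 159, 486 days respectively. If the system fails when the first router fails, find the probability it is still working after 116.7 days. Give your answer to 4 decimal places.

0.1540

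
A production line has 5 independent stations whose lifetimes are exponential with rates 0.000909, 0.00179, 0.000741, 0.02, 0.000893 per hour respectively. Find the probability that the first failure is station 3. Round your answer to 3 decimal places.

The time to first failure is exponential with rate Σλ = 0.000909 + 0.00179 + 0.000741 + 0.02 + 0.000893 = 0.024333.
P(station 3 first) = λ_3/Σλ = 0.000741/0.024333 ≈ 0.030.

0.030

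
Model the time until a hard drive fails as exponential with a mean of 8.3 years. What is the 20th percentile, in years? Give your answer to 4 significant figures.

1.852

The rate is λ = 1/8.3 = 0.120482 per year.
Set 1 − e^(−λt) = 0.2, so t = −ln(0.8)/λ = 0.22314/0.120482 ≈ 1.85209 years.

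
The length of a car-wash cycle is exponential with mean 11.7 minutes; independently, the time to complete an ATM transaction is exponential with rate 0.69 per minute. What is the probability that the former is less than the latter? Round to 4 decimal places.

λ_1 = 1/11.7 = 0.0854701, λ_2 = 0.69.
For independent exponentials, P(the former < the latter) = λ_1/(λ_1+λ_2) = 0.0854701/0.77547 ≈ 0.1102.

0.1102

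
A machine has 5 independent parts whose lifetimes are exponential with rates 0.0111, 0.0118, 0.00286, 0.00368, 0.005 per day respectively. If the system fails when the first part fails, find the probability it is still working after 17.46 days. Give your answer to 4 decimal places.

The time to first failure is exponential with rate Σλ = 0.0111 + 0.0118 + 0.00286 + 0.00368 + 0.005 = 0.03444.
P(min > 17.46) = e^(−0.03444·17.46) = e^(−0.60132) ≈ 0.5481.

0.5481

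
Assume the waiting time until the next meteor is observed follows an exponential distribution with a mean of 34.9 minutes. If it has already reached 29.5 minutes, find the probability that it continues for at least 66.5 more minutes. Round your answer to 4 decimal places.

The rate is λ = 1/34.9 = 0.0286533 per minute.
The exponential is memoryless, so the remaining time is again Exp(λ): the condition X > 29.5 is irrelevant.
P(X > 66.5) = e^(−1.9054) ≈ 0.1488.

0.1488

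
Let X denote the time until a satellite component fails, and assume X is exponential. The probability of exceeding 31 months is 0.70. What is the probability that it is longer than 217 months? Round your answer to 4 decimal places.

0.0824

e^(−λ·31) = 0.70 ⇒ λ = −ln(0.70)/31 = 0.0115056.
P(X > 217) = e^(−0.0115056·217) = e^(−2.4967) ≈ 0.0824.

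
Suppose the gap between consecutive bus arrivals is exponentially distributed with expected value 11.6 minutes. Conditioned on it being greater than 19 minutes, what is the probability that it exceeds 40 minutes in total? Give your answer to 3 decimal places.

The rate is λ = 1/11.6 = 0.0862069 per minute.
By the memoryless property, P(X > 19+21 | X > 19) = P(X > 21).
P(X > 21) = e^(−1.8103) ≈ 0.164.

0.164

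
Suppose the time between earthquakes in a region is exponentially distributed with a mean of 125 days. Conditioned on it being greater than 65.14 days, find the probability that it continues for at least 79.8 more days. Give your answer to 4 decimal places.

The rate is λ = 1/125 = 0.008 per day.
By the memoryless property, P(X > 65.14+79.8 | X > 65.14) = P(X > 79.8).
P(X > 79.8) = e^(−0.6384) ≈ 0.5281.

0.5281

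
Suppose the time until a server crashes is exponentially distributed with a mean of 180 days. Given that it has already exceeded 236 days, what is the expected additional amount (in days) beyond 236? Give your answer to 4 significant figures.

The rate is λ = 1/180 = 0.00555556 per day.
By memorylessness, the remaining amount past any threshold is again Exp(λ) with mean 1/λ = 180 days.

180.0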